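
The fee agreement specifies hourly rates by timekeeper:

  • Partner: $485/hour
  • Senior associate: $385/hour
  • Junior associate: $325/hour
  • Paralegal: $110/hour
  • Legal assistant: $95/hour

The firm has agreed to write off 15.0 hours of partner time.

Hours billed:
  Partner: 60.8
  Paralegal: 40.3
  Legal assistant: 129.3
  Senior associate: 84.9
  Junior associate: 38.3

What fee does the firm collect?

Partner: 60.8 × $485 = $29,488.00
Senior associate: 84.9 × $385 = $32,686.50
Junior associate: 38.3 × $325 = $12,447.50
Paralegal: 40.3 × $110 = $4,433.00
Legal assistant: 129.3 × $95 = $12,283.50
Subtotal: $91,338.50
Write-off: 15.0 × $485 = $7,275.00
Total: $91,338.50 − $7,275.00 = $84,063.50

$84,063.50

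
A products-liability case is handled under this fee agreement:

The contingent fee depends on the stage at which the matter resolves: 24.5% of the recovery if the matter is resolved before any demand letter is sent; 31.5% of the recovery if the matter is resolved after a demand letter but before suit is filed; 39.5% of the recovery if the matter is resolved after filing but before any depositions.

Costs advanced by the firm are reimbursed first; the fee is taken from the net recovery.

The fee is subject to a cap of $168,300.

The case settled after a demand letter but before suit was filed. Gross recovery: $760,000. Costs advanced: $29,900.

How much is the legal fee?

$168,300.00

Fee base (net of costs): $760,000 − $29,900 = $730,100
The matter settled after a demand letter but before suit was filed, so the 31.5% rate applies.
$730,100 × 31.5% = $229,981.50
$229,981.50 exceeds the $168,300 cap, so the fee is capped at $168,300.00.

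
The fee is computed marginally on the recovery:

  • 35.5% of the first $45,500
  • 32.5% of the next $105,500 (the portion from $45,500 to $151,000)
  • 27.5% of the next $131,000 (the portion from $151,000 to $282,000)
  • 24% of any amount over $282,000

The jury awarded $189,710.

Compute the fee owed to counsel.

First $45,500 at 35.5% = $16,152.50
Next $105,500 at 32.5% = $34,287.50
Remaining $38,710 at 27.5% = $10,645.25
Fee: $16,152.50 + $34,287.50 + $10,645.25 = $61,085.25

$61,085.25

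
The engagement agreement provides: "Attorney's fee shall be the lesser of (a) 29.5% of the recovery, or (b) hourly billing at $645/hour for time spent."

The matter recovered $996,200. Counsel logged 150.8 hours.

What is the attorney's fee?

$97,266.00

(a) 29.5% of $996,200 = $293,879.00
(b) 150.8 × $645 = $97,266.00
The lesser is (b): $97,266.00.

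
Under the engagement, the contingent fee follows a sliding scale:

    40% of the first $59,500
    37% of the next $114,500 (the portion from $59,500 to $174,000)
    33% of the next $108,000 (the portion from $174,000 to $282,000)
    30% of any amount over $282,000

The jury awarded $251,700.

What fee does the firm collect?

First $59,500 at 40% = $23,800.00
Next $114,500 at 37% = $42,365.00
Remaining $77,700 at 33% = $25,641.00
Fee: $23,800.00 + $42,365.00 + $25,641.00 = $91,806.00

$91,806.00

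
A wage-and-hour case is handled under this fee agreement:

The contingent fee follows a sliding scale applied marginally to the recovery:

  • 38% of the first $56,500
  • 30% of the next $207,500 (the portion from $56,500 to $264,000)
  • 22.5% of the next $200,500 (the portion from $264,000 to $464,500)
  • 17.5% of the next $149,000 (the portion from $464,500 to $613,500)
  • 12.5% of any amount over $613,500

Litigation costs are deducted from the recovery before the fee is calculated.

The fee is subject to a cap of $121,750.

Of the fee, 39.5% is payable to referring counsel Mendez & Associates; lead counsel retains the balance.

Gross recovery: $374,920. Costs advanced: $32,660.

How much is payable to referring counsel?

Fee base (net of costs): $374,920 − $32,660 = $342,260
First $56,500 at 38% = $21,470.00
Next $207,500 at 30% = $62,250.00
Remaining $78,260 at 22.5% = $17,608.50
Fee: $21,470.00 + $62,250.00 + $17,608.50 = $101,328.50
$101,328.50 is under the $121,750 cap.
Referral share: 39.5% of $101,328.50 = $40,024.76; lead counsel retains $101,328.50 − $40,024.76 = $61,303.74.

$40,024.76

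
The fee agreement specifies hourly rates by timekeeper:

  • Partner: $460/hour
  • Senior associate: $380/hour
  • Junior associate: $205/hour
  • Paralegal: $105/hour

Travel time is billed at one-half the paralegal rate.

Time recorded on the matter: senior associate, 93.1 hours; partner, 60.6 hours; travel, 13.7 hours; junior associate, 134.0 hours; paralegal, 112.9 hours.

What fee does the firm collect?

Partner: 60.6 × $460 = $27,876.00
Senior associate: 93.1 × $380 = $35,378.00
Junior associate: 134.0 × $205 = $27,470.00
Paralegal: 112.9 × $105 = $11,854.50
Subtotal: $27,876.00 + $35,378.00 + $27,470.00 + $11,854.50 = $102,578.50
Travel: 13.7 × ($105 ÷ 2) = 13.7 × $52.50 = $719.25
Total: $102,578.50 + $719.25 = $103,297.75

$103,297.75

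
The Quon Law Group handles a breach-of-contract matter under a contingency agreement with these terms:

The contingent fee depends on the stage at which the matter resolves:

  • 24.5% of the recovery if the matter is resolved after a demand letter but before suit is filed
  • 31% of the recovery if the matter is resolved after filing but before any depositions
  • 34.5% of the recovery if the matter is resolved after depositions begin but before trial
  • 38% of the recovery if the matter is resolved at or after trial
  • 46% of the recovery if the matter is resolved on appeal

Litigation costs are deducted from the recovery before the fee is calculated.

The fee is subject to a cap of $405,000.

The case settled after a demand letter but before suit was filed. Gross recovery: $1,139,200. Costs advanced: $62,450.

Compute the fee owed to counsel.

$263,803.75

Fee base (net of costs): $1,139,200 − $62,450 = $1,076,750
The matter settled after a demand letter but before suit was filed, so the 24.5% rate applies.
$1,076,750 × 24.5% = $263,803.75
$263,803.75 is under the $405,000 cap.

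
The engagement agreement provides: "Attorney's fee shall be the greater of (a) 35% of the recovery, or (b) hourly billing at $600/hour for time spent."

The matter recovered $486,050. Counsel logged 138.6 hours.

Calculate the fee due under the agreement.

$170,117.50

(a) 35% of $486,050 = $170,117.50
(b) 138.6 × $600 = $83,160.00
The greater is (a): $170,117.50.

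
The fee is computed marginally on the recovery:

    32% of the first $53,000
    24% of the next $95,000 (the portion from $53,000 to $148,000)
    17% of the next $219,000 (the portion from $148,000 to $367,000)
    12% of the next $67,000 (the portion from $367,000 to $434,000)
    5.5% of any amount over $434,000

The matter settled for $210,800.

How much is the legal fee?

First $53,000 at 32% = $16,960.00
Next $95,000 at 24% = $22,800.00
Remaining $62,800 at 17% = $10,676.00
Fee: $16,960.00 + $22,800.00 + $10,676.00 = $50,436.00

$50,436.00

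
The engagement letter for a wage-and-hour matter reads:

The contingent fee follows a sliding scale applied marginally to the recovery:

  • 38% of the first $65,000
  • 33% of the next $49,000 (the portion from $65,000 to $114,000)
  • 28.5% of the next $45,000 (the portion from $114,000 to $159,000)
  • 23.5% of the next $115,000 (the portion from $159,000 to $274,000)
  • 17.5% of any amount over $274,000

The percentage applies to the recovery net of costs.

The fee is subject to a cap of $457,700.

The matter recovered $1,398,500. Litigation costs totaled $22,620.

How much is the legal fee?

$273,549.00

Fee base (net of costs): $1,398,500 − $22,620 = $1,375,880
First $65,000 at 38% = $24,700.00
Next $49,000 at 33% = $16,170.00
Next $45,000 at 28.5% = $12,825.00
Next $115,000 at 23.5% = $27,025.00
Remaining $1,101,880 at 17.5% = $192,829.00
Fee: $24,700.00 + $16,170.00 + $12,825.00 + $27,025.00 + $192,829.00 = $273,549.00
$273,549.00 is under the $457,700 cap.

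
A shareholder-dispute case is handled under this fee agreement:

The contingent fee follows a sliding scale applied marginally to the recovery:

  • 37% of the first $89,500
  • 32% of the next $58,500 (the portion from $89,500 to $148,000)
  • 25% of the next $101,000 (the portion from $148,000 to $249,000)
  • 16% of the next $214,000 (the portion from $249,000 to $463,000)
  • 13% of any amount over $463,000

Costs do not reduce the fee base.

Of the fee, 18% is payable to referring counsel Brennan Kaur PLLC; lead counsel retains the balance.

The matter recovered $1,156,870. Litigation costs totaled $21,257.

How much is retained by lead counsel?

Fee base is the gross recovery, $1,156,870; costs are reimbursed separately.
First $89,500 at 37% = $33,115.00
Next $58,500 at 32% = $18,720.00
Next $101,000 at 25% = $25,250.00
Next $214,000 at 16% = $34,240.00
Remaining $693,870 at 13% = $90,203.10
Fee: $33,115.00 + $18,720.00 + $25,250.00 + $34,240.00 + $90,203.10 = $201,528.10
Referral share: 18% of $201,528.10 = $36,275.06; lead counsel retains $201,528.10 − $36,275.06 = $165,253.04.

$165,253.04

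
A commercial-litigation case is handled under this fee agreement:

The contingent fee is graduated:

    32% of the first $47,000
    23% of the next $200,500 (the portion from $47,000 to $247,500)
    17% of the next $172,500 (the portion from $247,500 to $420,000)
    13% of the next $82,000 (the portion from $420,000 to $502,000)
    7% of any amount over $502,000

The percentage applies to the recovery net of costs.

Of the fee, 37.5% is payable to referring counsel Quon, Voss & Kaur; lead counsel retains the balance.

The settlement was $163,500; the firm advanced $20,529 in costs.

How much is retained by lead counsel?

Fee base (net of costs): $163,500 − $20,529 = $142,971
First $47,000 at 32% = $15,040.00
Remaining $95,971 at 23% = $22,073.33
Fee: $15,040.00 + $22,073.33 = $37,113.33
Referral share: 37.5% of $37,113.33 = $13,917.50; lead counsel retains $37,113.33 − $13,917.50 = $23,195.83.

$23,195.83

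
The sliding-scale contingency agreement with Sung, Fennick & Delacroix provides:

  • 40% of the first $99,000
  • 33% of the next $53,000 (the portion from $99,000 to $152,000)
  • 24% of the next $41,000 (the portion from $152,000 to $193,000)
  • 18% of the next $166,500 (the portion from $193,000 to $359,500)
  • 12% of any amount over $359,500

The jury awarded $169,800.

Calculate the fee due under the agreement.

$61,362.00

First $99,000 at 40% = $39,600.00
Next $53,000 at 33% = $17,490.00
Remaining $17,800 at 24% = $4,272.00
Fee: $39,600.00 + $17,490.00 + $4,272.00 = $61,362.00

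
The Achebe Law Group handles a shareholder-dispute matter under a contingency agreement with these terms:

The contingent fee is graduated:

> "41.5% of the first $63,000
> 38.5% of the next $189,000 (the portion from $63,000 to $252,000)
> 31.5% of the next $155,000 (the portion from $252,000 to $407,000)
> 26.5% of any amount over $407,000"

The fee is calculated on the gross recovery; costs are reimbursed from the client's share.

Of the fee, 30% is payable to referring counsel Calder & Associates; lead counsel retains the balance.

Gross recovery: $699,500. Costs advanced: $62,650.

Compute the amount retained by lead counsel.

Fee base is the gross recovery, $699,500; costs are reimbursed separately.
First $63,000 at 41.5% = $26,145.00
Next $189,000 at 38.5% = $72,765.00
Next $155,000 at 31.5% = $48,825.00
Remaining $292,500 at 26.5% = $77,512.50
Fee: $26,145.00 + $72,765.00 + $48,825.00 + $77,512.50 = $225,247.50
Referral share: 30% of $225,247.50 = $67,574.25; lead counsel retains $225,247.50 − $67,574.25 = $157,673.25.

$157,673.25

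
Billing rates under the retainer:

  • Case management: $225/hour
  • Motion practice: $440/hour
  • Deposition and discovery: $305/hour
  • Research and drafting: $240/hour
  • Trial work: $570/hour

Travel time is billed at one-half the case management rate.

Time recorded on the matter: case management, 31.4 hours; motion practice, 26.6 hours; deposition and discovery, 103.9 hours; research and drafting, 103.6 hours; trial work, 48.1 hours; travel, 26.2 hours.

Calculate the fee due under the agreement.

$105,687.00

Case management: 31.4 × $225 = $7,065.00
Motion practice: 26.6 × $440 = $11,704.00
Deposition and discovery: 103.9 × $305 = $31,689.50
Research and drafting: 103.6 × $240 = $24,864.00
Trial work: 48.1 × $570 = $27,417.00
Subtotal: $7,065.00 + $11,704.00 + $31,689.50 + $24,864.00 + $27,417.00 = $102,739.50
Travel: 26.2 × ($225 ÷ 2) = 26.2 × $112.50 = $2,947.50
Total: $102,739.50 + $2,947.50 = $105,687.00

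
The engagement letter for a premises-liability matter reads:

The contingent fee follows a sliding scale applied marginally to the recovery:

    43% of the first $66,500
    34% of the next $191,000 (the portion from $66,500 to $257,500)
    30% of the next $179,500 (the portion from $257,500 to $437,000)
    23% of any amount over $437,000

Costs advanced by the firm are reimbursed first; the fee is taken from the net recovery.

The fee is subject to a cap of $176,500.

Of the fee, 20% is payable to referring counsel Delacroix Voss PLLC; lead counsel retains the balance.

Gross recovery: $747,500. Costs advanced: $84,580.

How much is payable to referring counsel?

$35,300.00

Fee base (net of costs): $747,500 − $84,580 = $662,920
First $66,500 at 43% = $28,595.00
Next $191,000 at 34% = $64,940.00
Next $179,500 at 30% = $53,850.00
Remaining $225,920 at 23% = $51,961.60
Fee: $28,595.00 + $64,940.00 + $53,850.00 + $51,961.60 = $199,346.60
$199,346.60 exceeds the $176,500 cap, so the fee is capped at $176,500.00.
Referral share: 20% of $176,500.00 = $35,300.00; lead counsel retains $176,500.00 − $35,300.00 = $141,200.00.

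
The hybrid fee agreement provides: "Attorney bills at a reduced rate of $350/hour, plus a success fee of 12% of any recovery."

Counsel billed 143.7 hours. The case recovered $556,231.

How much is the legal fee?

$117,042.72

Hourly: 143.7 × $350 = $50,295.00
Success fee: 12% of $556,231 = $66,747.72
Total: $50,295.00 + $66,747.72 = $117,042.72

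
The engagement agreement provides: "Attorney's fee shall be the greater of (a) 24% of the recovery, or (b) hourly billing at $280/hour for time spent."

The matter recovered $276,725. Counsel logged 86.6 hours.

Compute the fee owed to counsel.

(a) 24% of $276,725 = $66,414.00
(b) 86.6 × $280 = $24,248.00
The greater is (a): $66,414.00.

$66,414.00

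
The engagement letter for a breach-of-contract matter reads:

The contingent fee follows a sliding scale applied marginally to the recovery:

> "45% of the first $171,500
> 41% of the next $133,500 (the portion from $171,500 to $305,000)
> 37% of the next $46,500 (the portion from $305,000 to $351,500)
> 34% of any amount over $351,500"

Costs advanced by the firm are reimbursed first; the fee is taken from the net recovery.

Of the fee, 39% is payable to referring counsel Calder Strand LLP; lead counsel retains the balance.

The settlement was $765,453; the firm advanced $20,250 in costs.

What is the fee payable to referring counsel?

$110,359.87

Fee base (net of costs): $765,453 − $20,250 = $745,203
First $171,500 at 45% = $77,175.00
Next $133,500 at 41% = $54,735.00
Next $46,500 at 37% = $17,205.00
Remaining $393,703 at 34% = $133,859.02
Fee: $77,175.00 + $54,735.00 + $17,205.00 + $133,859.02 = $282,974.02
Referral share: 39% of $282,974.02 = $110,359.87; lead counsel retains $282,974.02 − $110,359.87 = $172,614.15.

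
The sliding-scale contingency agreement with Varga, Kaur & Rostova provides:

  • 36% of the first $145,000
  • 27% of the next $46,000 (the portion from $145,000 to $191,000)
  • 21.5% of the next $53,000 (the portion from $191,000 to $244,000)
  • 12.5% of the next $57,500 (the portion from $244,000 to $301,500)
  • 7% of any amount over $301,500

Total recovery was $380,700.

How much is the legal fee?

First $145,000 at 36% = $52,200.00
Next $46,000 at 27% = $12,420.00
Next $53,000 at 21.5% = $11,395.00
Next $57,500 at 12.5% = $7,187.50
Remaining $79,200 at 7% = $5,544.00
Fee: $52,200.00 + $12,420.00 + $11,395.00 + $7,187.50 + $5,544.00 = $88,746.50

$88,746.50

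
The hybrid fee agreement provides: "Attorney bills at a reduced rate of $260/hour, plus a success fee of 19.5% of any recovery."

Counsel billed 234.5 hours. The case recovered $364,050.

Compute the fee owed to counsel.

$131,959.75

Hourly: 234.5 × $260 = $60,970.00
Success fee: 19.5% of $364,050 = $70,989.75
Total: $60,970.00 + $70,989.75 = $131,959.75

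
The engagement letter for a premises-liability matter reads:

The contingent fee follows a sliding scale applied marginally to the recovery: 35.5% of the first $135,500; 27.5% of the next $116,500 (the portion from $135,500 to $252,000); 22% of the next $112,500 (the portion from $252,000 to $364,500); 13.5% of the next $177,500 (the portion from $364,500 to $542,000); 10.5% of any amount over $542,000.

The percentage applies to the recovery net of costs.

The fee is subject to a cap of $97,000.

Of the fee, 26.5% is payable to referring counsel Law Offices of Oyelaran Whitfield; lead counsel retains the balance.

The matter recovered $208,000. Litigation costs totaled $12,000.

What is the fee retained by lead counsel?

$47,583.90

Fee base (net of costs): $208,000 − $12,000 = $196,000
First $135,500 at 35.5% = $48,102.50
Remaining $60,500 at 27.5% = $16,637.50
Fee: $48,102.50 + $16,637.50 = $64,740.00
$64,740.00 is under the $97,000 cap.
Referral share: 26.5% of $64,740.00 = $17,156.10; lead counsel retains $64,740.00 − $17,156.10 = $47,583.90.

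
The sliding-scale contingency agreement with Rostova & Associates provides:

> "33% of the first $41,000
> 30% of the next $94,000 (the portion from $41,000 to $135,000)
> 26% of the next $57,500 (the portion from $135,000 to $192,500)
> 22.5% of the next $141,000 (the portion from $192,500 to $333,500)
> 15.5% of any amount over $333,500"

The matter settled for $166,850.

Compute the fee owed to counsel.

First $41,000 at 33% = $13,530.00
Next $94,000 at 30% = $28,200.00
Remaining $31,850 at 26% = $8,281.00
Fee: $13,530.00 + $28,200.00 + $8,281.00 = $50,011.00

$50,011.00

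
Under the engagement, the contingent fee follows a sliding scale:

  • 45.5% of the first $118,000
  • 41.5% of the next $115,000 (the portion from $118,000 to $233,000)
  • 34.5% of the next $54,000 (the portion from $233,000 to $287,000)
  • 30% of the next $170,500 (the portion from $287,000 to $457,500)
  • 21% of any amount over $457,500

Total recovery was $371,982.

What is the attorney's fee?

First $118,000 at 45.5% = $53,690.00
Next $115,000 at 41.5% = $47,725.00
Next $54,000 at 34.5% = $18,630.00
Remaining $84,982 at 30% = $25,494.60
Fee: $53,690.00 + $47,725.00 + $18,630.00 + $25,494.60 = $145,539.60

$145,539.60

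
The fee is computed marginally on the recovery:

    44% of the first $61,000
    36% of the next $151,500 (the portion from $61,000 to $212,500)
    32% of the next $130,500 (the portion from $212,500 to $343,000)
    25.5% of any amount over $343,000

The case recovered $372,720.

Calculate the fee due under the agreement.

$130,718.60

First $61,000 at 44% = $26,840.00
Next $151,500 at 36% = $54,540.00
Next $130,500 at 32% = $41,760.00
Remaining $29,720 at 25.5% = $7,578.60
Fee: $26,840.00 + $54,540.00 + $41,760.00 + $7,578.60 = $130,718.60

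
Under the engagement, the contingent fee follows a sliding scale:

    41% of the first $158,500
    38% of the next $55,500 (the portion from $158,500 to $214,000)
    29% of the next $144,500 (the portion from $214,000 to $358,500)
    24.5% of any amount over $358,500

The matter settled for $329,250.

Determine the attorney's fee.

$119,497.50

First $158,500 at 41% = $64,985.00
Next $55,500 at 38% = $21,090.00
Remaining $115,250 at 29% = $33,422.50
Fee: $64,985.00 + $21,090.00 + $33,422.50 = $119,497.50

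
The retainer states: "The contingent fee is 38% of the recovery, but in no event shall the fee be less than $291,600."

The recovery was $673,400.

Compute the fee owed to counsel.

$291,600.00

38% of $673,400 = $255,892.00
That is below the $291,600 minimum, so the minimum applies.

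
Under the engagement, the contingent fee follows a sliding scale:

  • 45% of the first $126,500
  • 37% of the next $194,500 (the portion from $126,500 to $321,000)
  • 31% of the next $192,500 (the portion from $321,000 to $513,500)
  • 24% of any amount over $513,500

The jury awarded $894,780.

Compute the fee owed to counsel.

First $126,500 at 45% = $56,925.00
Next $194,500 at 37% = $71,965.00
Next $192,500 at 31% = $59,675.00
Remaining $381,280 at 24% = $91,507.20
Fee: $56,925.00 + $71,965.00 + $59,675.00 + $91,507.20 = $280,072.20

$280,072.20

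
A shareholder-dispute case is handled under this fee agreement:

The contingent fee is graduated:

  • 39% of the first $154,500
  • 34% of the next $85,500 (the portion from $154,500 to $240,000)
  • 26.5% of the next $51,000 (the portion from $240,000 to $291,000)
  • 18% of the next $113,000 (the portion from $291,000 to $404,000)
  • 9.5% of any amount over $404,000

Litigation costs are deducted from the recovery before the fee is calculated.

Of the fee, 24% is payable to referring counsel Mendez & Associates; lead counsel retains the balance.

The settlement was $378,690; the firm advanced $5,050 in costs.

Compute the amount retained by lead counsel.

$89,463.55

Fee base (net of costs): $378,690 − $5,050 = $373,640
First $154,500 at 39% = $60,255.00
Next $85,500 at 34% = $29,070.00
Next $51,000 at 26.5% = $13,515.00
Remaining $82,640 at 18% = $14,875.20
Fee: $60,255.00 + $29,070.00 + $13,515.00 + $14,875.20 = $117,715.20
Referral share: 24% of $117,715.20 = $28,251.65; lead counsel retains $117,715.20 − $28,251.65 = $89,463.55.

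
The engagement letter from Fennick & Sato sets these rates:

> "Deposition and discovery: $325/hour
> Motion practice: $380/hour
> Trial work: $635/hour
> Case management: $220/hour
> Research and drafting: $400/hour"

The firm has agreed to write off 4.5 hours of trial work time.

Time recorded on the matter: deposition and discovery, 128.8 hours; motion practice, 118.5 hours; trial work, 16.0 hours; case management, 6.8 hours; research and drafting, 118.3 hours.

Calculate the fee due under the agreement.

Deposition and discovery: 128.8 × $325 = $41,860.00
Motion practice: 118.5 × $380 = $45,030.00
Trial work: 16.0 × $635 = $10,160.00
Case management: 6.8 × $220 = $1,496.00
Research and drafting: 118.3 × $400 = $47,320.00
Subtotal: $145,866.00
Write-off: 4.5 × $635 = $2,857.50
Total: $145,866.00 − $2,857.50 = $143,008.50

$143,008.50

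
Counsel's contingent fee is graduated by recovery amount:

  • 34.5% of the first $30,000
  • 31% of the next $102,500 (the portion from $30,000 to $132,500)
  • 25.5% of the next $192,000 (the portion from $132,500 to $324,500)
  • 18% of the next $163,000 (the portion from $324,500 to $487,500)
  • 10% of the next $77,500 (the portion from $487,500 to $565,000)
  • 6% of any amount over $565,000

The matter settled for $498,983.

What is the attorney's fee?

$121,573.30

First $30,000 at 34.5% = $10,350.00
Next $102,500 at 31% = $31,775.00
Next $192,000 at 25.5% = $48,960.00
Next $163,000 at 18% = $29,340.00
Remaining $11,483 at 10% = $1,148.30
Fee: $10,350.00 + $31,775.00 + $48,960.00 + $29,340.00 + $1,148.30 = $121,573.30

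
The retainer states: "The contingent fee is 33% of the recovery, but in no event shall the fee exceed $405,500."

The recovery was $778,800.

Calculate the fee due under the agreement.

33% of $778,800 = $257,004.00
That is under the $405,500 cap.

$257,004.00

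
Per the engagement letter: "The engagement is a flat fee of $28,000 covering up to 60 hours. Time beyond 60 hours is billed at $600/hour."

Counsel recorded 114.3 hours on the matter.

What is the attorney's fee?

$60,580.00

Flat fee: $28,000.00
Excess hours: 114.3 − 60 = 54.3
Overrun: 54.3 × $600 = $32,580.00
Total: $28,000.00 + $32,580.00 = $60,580.00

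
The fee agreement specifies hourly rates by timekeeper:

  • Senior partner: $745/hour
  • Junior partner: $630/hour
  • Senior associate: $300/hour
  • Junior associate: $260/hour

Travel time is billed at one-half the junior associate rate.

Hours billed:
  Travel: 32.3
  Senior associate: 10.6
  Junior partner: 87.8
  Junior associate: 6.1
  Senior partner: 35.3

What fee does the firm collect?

Senior partner: 35.3 × $745 = $26,298.50
Junior partner: 87.8 × $630 = $55,314.00
Senior associate: 10.6 × $300 = $3,180.00
Junior associate: 6.1 × $260 = $1,586.00
Subtotal: $26,298.50 + $55,314.00 + $3,180.00 + $1,586.00 = $86,378.50
Travel: 32.3 × ($260 ÷ 2) = 32.3 × $130.00 = $4,199.00
Total: $86,378.50 + $4,199.00 = $90,577.50

$90,577.50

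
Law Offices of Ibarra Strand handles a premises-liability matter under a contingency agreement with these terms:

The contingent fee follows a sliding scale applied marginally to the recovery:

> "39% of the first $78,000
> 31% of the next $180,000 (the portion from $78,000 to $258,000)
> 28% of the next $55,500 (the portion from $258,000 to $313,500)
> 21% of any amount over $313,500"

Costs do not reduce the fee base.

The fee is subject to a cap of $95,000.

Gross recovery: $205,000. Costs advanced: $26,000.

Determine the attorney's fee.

$69,790.00

Fee base is the gross recovery, $205,000; costs are reimbursed separately.
First $78,000 at 39% = $30,420.00
Remaining $127,000 at 31% = $39,370.00
Fee: $30,420.00 + $39,370.00 = $69,790.00
$69,790.00 is under the $95,000 cap.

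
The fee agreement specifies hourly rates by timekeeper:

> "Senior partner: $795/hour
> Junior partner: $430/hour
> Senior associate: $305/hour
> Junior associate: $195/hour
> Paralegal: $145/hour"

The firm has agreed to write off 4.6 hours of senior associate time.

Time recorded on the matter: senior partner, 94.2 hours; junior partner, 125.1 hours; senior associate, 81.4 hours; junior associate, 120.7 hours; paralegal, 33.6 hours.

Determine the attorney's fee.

$180,514.50

Senior partner: 94.2 × $795 = $74,889.00
Junior partner: 125.1 × $430 = $53,793.00
Senior associate: 81.4 × $305 = $24,827.00
Junior associate: 120.7 × $195 = $23,536.50
Paralegal: 33.6 × $145 = $4,872.00
Subtotal: $181,917.50
Write-off: 4.6 × $305 = $1,403.00
Total: $181,917.50 − $1,403.00 = $180,514.50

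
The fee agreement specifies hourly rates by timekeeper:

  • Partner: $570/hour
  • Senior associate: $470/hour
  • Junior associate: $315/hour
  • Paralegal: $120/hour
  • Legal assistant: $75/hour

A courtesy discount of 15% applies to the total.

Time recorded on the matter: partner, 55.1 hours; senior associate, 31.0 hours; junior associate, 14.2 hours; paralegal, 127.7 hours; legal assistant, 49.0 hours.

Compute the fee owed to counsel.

Partner: 55.1 × $570 = $31,407.00
Senior associate: 31.0 × $470 = $14,570.00
Junior associate: 14.2 × $315 = $4,473.00
Paralegal: 127.7 × $120 = $15,324.00
Legal assistant: 49.0 × $75 = $3,675.00
Subtotal: $69,449.00
Less 15% discount: −$10,417.35
Total: $69,449.00 − $10,417.35 = $59,031.65

$59,031.65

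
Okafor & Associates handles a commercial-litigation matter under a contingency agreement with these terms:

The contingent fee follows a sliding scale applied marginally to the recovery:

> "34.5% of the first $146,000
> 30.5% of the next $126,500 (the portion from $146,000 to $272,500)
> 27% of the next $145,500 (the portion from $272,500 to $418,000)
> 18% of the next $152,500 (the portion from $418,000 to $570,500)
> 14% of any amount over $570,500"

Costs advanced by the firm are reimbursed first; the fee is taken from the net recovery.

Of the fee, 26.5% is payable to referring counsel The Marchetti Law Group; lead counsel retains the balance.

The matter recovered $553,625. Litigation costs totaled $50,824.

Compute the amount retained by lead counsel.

$105,473.73

Fee base (net of costs): $553,625 − $50,824 = $502,801
First $146,000 at 34.5% = $50,370.00
Next $126,500 at 30.5% = $38,582.50
Next $145,500 at 27% = $39,285.00
Remaining $84,801 at 18% = $15,264.18
Fee: $50,370.00 + $38,582.50 + $39,285.00 + $15,264.18 = $143,501.68
Referral share: 26.5% of $143,501.68 = $38,027.95; lead counsel retains $143,501.68 − $38,027.95 = $105,473.73.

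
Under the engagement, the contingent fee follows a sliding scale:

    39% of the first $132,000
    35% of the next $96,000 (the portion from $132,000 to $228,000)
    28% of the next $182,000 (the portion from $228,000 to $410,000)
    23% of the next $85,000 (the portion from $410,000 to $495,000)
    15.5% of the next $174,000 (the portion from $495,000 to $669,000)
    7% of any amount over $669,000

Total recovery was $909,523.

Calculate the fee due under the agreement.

First $132,000 at 39% = $51,480.00
Next $96,000 at 35% = $33,600.00
Next $182,000 at 28% = $50,960.00
Next $85,000 at 23% = $19,550.00
Next $174,000 at 15.5% = $26,970.00
Remaining $240,523 at 7% = $16,836.61
Fee: $51,480.00 + $33,600.00 + $50,960.00 + $19,550.00 + $26,970.00 + $16,836.61 = $199,396.61

$199,396.61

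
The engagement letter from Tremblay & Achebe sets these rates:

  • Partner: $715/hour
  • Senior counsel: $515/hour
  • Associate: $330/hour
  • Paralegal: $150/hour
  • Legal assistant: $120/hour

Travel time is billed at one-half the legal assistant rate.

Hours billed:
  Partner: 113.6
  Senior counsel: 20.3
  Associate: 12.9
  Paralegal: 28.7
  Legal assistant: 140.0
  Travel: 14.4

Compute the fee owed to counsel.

Partner: 113.6 × $715 = $81,224.00
Senior counsel: 20.3 × $515 = $10,454.50
Associate: 12.9 × $330 = $4,257.00
Paralegal: 28.7 × $150 = $4,305.00
Legal assistant: 140.0 × $120 = $16,800.00
Subtotal: $81,224.00 + $10,454.50 + $4,257.00 + $4,305.00 + $16,800.00 = $117,040.50
Travel: 14.4 × ($120 ÷ 2) = 14.4 × $60.00 = $864.00
Total: $117,040.50 + $864.00 = $117,904.50

$117,904.50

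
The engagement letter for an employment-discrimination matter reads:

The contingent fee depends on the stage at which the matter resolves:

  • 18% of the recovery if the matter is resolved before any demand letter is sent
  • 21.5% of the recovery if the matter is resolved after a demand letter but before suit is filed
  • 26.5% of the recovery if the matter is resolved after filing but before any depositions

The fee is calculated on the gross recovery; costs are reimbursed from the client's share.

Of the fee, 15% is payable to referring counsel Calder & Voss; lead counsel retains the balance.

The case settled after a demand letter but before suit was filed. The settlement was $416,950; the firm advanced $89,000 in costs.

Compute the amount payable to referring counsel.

$13,446.64

Fee base is the gross recovery, $416,950; costs are reimbursed separately.
The matter settled after a demand letter but before suit was filed, so the 21.5% rate applies.
$416,950 × 21.5% = $89,644.25
Referral share: 15% of $89,644.25 = $13,446.64; lead counsel retains $89,644.25 − $13,446.64 = $76,197.61.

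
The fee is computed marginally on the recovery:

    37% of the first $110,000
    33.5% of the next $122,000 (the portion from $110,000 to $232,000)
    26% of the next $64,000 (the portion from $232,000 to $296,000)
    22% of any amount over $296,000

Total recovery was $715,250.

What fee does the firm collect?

$190,445.00

First $110,000 at 37% = $40,700.00
Next $122,000 at 33.5% = $40,870.00
Next $64,000 at 26% = $16,640.00
Remaining $419,250 at 22% = $92,235.00
Fee: $40,700.00 + $40,870.00 + $16,640.00 + $92,235.00 = $190,445.00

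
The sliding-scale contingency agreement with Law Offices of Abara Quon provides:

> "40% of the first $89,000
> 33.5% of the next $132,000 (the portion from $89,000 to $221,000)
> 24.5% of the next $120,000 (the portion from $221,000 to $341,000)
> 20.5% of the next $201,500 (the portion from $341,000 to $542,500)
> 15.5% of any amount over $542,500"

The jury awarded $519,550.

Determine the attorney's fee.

$145,822.75

First $89,000 at 40% = $35,600.00
Next $132,000 at 33.5% = $44,220.00
Next $120,000 at 24.5% = $29,400.00
Remaining $178,550 at 20.5% = $36,602.75
Fee: $35,600.00 + $44,220.00 + $29,400.00 + $36,602.75 = $145,822.75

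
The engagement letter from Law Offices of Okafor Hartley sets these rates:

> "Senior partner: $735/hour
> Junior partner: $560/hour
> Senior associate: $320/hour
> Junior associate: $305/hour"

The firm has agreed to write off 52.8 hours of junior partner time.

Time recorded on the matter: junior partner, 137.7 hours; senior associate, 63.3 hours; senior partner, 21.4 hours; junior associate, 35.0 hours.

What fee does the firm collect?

Senior partner: 21.4 × $735 = $15,729.00
Junior partner: 137.7 × $560 = $77,112.00
Senior associate: 63.3 × $320 = $20,256.00
Junior associate: 35.0 × $305 = $10,675.00
Subtotal: $123,772.00
Write-off: 52.8 × $560 = $29,568.00
Total: $123,772.00 − $29,568.00 = $94,204.00

$94,204.00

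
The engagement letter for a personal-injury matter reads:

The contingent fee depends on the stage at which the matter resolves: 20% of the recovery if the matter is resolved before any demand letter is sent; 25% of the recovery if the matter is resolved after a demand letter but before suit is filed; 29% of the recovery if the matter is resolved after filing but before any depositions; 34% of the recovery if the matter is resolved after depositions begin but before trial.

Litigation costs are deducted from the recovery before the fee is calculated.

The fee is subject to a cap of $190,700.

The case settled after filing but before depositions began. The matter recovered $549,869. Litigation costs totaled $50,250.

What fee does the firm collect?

$144,889.51

Fee base (net of costs): $549,869 − $50,250 = $499,619
The matter settled after filing but before depositions began, so the 29% rate applies.
$499,619 × 29% = $144,889.51
$144,889.51 is under the $190,700 cap.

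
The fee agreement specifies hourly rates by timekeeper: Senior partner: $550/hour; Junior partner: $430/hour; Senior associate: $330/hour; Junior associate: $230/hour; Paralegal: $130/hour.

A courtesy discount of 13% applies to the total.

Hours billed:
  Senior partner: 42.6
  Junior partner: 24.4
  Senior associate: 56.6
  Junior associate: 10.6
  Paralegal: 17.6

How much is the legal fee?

$49,873.62

Senior partner: 42.6 × $550 = $23,430.00
Junior partner: 24.4 × $430 = $10,492.00
Senior associate: 56.6 × $330 = $18,678.00
Junior associate: 10.6 × $230 = $2,438.00
Paralegal: 17.6 × $130 = $2,288.00
Subtotal: $57,326.00
Less 13% discount: −$7,452.38
Total: $57,326.00 − $7,452.38 = $49,873.62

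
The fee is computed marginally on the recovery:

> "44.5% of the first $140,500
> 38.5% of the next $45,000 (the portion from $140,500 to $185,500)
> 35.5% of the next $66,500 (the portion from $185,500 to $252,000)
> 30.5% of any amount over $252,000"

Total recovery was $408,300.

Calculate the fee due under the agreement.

$151,126.50

First $140,500 at 44.5% = $62,522.50
Next $45,000 at 38.5% = $17,325.00
Next $66,500 at 35.5% = $23,607.50
Remaining $156,300 at 30.5% = $47,671.50
Fee: $62,522.50 + $17,325.00 + $23,607.50 + $47,671.50 = $151,126.50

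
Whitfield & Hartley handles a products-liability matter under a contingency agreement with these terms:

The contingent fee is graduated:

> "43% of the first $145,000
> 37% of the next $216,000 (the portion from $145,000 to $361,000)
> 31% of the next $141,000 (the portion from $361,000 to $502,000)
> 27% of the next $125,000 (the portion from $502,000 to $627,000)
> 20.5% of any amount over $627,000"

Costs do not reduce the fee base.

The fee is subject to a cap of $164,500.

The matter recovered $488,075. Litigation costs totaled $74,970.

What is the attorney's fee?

$164,500.00

Fee base is the gross recovery, $488,075; costs are reimbursed separately.
First $145,000 at 43% = $62,350.00
Next $216,000 at 37% = $79,920.00
Remaining $127,075 at 31% = $39,393.25
Fee: $62,350.00 + $79,920.00 + $39,393.25 = $181,663.25
$181,663.25 exceeds the $164,500 cap, so the fee is capped at $164,500.00.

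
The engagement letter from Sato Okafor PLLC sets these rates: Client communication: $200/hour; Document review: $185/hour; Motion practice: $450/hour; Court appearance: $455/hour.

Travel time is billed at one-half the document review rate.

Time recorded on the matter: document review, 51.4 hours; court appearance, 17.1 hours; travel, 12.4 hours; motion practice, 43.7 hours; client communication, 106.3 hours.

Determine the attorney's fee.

$59,361.50

Client communication: 106.3 × $200 = $21,260.00
Document review: 51.4 × $185 = $9,509.00
Motion practice: 43.7 × $450 = $19,665.00
Court appearance: 17.1 × $455 = $7,780.50
Subtotal: $21,260.00 + $9,509.00 + $19,665.00 + $7,780.50 = $58,214.50
Travel: 12.4 × ($185 ÷ 2) = 12.4 × $92.50 = $1,147.00
Total: $58,214.50 + $1,147.00 = $59,361.50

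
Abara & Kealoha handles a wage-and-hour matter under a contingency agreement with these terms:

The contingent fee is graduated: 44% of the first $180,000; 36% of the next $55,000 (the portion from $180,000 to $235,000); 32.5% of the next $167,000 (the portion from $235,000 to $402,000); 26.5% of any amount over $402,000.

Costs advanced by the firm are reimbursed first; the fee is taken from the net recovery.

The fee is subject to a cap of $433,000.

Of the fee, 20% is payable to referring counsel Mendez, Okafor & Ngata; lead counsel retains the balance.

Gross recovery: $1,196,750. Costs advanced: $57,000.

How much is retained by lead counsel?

Fee base (net of costs): $1,196,750 − $57,000 = $1,139,750
First $180,000 at 44% = $79,200.00
Next $55,000 at 36% = $19,800.00
Next $167,000 at 32.5% = $54,275.00
Remaining $737,750 at 26.5% = $195,503.75
Fee: $79,200.00 + $19,800.00 + $54,275.00 + $195,503.75 = $348,778.75
$348,778.75 is under the $433,000 cap.
Referral share: 20% of $348,778.75 = $69,755.75; lead counsel retains $348,778.75 − $69,755.75 = $279,023.00.

$279,023.00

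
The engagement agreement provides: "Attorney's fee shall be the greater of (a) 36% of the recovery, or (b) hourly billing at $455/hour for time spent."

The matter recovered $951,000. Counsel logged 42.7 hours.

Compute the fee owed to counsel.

$342,360.00

(a) 36% of $951,000 = $342,360.00
(b) 42.7 × $455 = $19,428.50
The greater is (a): $342,360.00.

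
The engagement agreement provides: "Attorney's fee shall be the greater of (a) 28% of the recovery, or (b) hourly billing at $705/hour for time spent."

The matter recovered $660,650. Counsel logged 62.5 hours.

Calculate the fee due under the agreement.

$184,982.00

(a) 28% of $660,650 = $184,982.00
(b) 62.5 × $705 = $44,062.50
The greater is (a): $184,982.00.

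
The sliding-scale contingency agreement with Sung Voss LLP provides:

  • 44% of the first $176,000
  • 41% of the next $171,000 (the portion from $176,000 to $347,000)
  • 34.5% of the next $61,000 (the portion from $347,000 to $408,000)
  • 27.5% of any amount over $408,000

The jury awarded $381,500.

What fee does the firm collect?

First $176,000 at 44% = $77,440.00
Next $171,000 at 41% = $70,110.00
Remaining $34,500 at 34.5% = $11,902.50
Fee: $77,440.00 + $70,110.00 + $11,902.50 = $159,452.50

$159,452.50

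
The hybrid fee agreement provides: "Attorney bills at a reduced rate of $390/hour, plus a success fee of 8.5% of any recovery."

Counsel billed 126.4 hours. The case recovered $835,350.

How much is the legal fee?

$120,300.75

Hourly: 126.4 × $390 = $49,296.00
Success fee: 8.5% of $835,350 = $71,004.75
Total: $49,296.00 + $71,004.75 = $120,300.75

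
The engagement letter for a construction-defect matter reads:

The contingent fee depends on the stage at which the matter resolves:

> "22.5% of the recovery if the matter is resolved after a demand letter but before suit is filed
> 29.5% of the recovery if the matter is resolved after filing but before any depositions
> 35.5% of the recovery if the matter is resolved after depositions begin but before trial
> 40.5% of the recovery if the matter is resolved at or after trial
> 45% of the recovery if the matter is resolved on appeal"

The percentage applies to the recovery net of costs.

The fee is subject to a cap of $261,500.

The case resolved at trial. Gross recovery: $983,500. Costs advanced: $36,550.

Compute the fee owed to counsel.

Fee base (net of costs): $983,500 − $36,550 = $946,950
The matter resolved at trial, so the 40.5% rate applies.
$946,950 × 40.5% = $383,514.75
$383,514.75 exceeds the $261,500 cap, so the fee is capped at $261,500.00.

$261,500.00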